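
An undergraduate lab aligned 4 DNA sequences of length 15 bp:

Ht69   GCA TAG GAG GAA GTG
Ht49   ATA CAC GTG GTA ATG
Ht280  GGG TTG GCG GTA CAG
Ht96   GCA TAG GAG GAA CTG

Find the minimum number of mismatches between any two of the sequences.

Pairwise Hamming distances:
  Ht69 vs Ht49: 7
  Ht69 vs Ht280: 7
  Ht69 vs Ht96: 1
  Ht49 vs Ht280: 9
  Ht49 vs Ht96: 7
  Ht280 vs Ht96: 6
The smallest is 1, between Ht69 and Ht96.

1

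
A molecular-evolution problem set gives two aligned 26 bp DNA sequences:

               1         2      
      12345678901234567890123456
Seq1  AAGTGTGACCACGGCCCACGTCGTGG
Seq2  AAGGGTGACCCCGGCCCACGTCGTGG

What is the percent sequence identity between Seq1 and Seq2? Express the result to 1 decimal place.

92.3%

The sequences differ at positions 4 (T/G), 11 (A/C).
24 of the 26 sites match, so the percent identity is 24/26 × 100 = 92.3%.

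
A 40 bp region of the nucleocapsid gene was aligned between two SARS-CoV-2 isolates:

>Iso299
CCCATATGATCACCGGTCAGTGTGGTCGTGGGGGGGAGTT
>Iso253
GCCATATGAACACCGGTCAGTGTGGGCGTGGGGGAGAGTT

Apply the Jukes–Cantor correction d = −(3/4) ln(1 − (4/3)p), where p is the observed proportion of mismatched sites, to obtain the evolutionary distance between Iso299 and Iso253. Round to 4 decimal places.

0.1073

Mismatches occur at site 1 (C→G), site 10 (T→A), site 26 (T→G), site 35 (G→A).
p = 4/40 = 0.100000.
d = −0.75 · ln(1 − (4/3)·0.100000) = −0.75 · ln(0.866667) = −0.75 · (-0.143100) = 0.1073.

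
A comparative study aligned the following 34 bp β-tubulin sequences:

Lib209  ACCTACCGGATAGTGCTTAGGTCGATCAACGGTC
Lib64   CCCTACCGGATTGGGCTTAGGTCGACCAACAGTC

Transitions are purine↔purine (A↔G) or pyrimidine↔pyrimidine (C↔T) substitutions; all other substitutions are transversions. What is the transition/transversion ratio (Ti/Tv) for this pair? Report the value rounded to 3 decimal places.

Differing sites — 1:A/C (Tv); 12:A/T (Tv); 14:T/G (Tv); 26:T/C (Ti); 31:G/A (Ti).
Of the 5 differences, 2 transitions and 3 transversions, so Ti/Tv = 2/3 = 0.667.

0.667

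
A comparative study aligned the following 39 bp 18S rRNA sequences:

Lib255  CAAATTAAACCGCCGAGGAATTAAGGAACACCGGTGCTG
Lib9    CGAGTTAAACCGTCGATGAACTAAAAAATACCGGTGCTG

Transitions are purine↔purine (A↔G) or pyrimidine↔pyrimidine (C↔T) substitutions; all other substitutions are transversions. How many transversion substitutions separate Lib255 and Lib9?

1

Mismatches occur at site 2 (A↔G, transition), site 4 (A↔G, transition), site 13 (C↔T, transition), site 17 (G↔T, transversion), site 21 (T↔C, transition), site 25 (G↔A, transition), site 26 (G↔A, transition), site 29 (C↔T, transition).
Of the 8 differences, 7 transitions and 1 transversion, so the answer is 1.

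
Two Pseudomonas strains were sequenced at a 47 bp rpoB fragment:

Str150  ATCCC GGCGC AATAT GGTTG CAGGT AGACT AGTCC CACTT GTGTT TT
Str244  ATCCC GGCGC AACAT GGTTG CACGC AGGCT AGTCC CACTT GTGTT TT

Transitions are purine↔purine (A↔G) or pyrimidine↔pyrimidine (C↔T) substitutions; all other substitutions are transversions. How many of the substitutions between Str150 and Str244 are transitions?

3

Mismatches occur at site 13 (T↔C, transition), site 23 (G↔C, transversion), site 25 (T↔C, transition), site 28 (A↔G, transition).
Of the 4 differences, 3 transitions and 1 transversion, so the answer is 3.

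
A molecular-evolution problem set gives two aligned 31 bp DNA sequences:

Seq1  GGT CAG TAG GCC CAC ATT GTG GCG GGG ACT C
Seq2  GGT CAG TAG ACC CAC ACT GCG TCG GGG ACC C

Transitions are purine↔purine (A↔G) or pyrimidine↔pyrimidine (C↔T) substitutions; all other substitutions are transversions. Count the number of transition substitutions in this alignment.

4

Mismatches occur at site 10 (G→A, transition), site 17 (T→C, transition), site 20 (T→C, transition), site 22 (G→T, transversion), site 30 (T→C, transition).
Of the 5 differences, 4 transitions and 1 transversion, so the answer is 4.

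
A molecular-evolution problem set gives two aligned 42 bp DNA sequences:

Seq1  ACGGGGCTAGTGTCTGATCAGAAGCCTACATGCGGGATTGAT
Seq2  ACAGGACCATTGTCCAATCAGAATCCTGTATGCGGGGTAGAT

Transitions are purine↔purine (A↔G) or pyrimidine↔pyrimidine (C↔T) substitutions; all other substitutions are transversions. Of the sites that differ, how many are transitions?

8

The sequences differ at positions 3 (G/A, transition), 6 (G/A, transition), 8 (T/C, transition), 10 (G/T, transversion), 15 (T/C, transition), 16 (G/A, transition), 24 (G/T, transversion), 28 (A/G, transition), 29 (C/T, transition), 37 (A/G, transition), 39 (T/A, transversion).
Of the 11 differences, 8 transitions and 3 transversions, so the answer is 8.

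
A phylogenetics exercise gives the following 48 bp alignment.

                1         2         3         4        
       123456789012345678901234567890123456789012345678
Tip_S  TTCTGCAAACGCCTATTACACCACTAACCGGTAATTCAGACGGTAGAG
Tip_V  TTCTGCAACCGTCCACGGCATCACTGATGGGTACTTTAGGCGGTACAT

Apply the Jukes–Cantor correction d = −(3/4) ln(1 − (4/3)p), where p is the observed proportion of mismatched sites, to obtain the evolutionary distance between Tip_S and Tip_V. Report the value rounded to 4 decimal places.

Mismatches occur at site 9 (A/C), site 12 (C/T), site 14 (T/C), site 16 (T/C), site 17 (T/G), site 18 (A/G), site 21 (C/T), site 26 (A/G), site 28 (C/T), site 29 (C/G), site 34 (A/C), site 37 (C/T), site 40 (A/G), site 46 (G/C), site 48 (G/T).
p = 15/48 = 0.312500.
d = −0.75 · ln(1 − (4/3)·0.312500) = −0.75 · ln(0.583333) = −0.75 · (-0.538997) = 0.4042.

0.4042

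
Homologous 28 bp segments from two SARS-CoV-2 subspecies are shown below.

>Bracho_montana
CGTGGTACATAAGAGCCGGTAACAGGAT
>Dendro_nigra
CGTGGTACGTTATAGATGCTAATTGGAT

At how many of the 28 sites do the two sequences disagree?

8

Differing sites — 9:A/G; 11:A/T; 13:G/T; 16:C/A; 17:C/T; 19:G/C; 23:C/T; 24:A/T.
That gives 8 mismatches out of 28 aligned sites, so the Hamming distance is 8.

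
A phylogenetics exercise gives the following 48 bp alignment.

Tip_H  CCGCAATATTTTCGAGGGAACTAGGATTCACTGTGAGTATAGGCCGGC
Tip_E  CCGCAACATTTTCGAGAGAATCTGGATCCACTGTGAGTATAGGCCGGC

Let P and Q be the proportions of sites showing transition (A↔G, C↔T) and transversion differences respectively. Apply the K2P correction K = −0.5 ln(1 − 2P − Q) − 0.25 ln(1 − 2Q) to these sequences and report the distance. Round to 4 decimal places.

The sequences differ at positions 7 (T/C, transition), 17 (G/A, transition), 21 (C/T, transition), 22 (T/C, transition), 23 (A/T, transversion), 28 (T/C, transition).
Of the 6 differences, 5 transitions and 1 transversion over 48 sites: P = 5/48 = 0.104167, Q = 1/48 = 0.020833.
d = −0.5·ln(0.770833) − 0.25·ln(0.958334) = −0.5·(-0.260284) − 0.25·(-0.042559) = 0.1408.

0.1408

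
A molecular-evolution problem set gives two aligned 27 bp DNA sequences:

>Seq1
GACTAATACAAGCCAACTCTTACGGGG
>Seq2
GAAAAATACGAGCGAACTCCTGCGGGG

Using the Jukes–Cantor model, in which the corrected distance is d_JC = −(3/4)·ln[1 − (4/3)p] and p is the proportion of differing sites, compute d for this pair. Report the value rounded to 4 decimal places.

0.2635

Mismatches occur at site 3 (C→A), site 4 (T→A), site 10 (A→G), site 14 (C→G), site 20 (T→C), site 22 (A→G).
p = 6/27 = 0.222222.
d = −0.75 · ln(1 − (4/3)·0.222222) = −0.75 · ln(0.703704) = −0.75 · (-0.351397) = 0.2635.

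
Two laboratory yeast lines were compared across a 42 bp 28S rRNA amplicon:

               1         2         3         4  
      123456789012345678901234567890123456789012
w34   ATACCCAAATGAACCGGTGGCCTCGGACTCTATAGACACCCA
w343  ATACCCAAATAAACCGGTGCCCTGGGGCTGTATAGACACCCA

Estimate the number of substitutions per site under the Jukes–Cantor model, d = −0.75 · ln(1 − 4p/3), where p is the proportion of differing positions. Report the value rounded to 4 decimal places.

0.1296

The sequences differ at positions 11 (G/A), 20 (G/C), 24 (C/G), 27 (A/G), 30 (C/G).
p = 5/42 = 0.119048.
d = −0.75 · ln(1 − (4/3)·0.119048) = −0.75 · ln(0.841269) = −0.75 · (-0.172844) = 0.1296.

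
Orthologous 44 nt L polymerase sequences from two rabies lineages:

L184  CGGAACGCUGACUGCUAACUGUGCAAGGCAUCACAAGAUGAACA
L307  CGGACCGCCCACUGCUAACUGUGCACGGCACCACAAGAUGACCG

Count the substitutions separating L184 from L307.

7

Differing sites — 5:A/C; 9:U/C; 10:G/C; 26:A/C; 31:U/C; 42:A/C; 44:A/G.
That gives 7 mismatches out of 44 aligned sites, so the Hamming distance is 7.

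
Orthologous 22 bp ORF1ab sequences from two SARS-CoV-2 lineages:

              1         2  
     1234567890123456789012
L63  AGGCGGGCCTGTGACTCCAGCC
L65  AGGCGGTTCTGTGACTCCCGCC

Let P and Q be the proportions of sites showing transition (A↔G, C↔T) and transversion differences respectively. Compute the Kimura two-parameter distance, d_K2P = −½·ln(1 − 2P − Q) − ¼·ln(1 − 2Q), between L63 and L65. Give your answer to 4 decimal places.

The sequences differ at positions 7 (G/T, transversion), 8 (C/T, transition), 19 (A/C, transversion).
Of the 3 differences, 1 transition and 2 transversions over 22 sites: P = 1/22 = 0.045455, Q = 2/22 = 0.090909.
d = −0.5·ln(0.818181) − 0.25·ln(0.818182) = −0.5·(-0.200672) − 0.25·(-0.200670) = 0.1505.

0.1505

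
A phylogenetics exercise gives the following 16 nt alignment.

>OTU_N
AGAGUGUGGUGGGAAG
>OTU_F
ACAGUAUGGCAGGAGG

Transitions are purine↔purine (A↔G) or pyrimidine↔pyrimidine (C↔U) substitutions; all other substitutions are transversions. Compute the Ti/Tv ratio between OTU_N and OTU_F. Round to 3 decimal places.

Mismatches occur at site 2 (G/C, transversion), site 6 (G/A, transition), site 10 (U/C, transition), site 11 (G/A, transition), site 15 (A/G, transition).
Of the 5 differences, 4 transitions and 1 transversion, so Ti/Tv = 4/1 = 4.000.

4.000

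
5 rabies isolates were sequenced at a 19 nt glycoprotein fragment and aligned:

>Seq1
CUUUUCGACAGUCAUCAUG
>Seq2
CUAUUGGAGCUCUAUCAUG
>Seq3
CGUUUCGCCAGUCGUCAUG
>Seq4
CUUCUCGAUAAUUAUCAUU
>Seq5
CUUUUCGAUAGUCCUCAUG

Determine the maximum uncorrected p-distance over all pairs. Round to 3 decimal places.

0.526

Pairwise Hamming distances:
  Seq1 vs Seq2: 7
  Seq1 vs Seq3: 3
  Seq1 vs Seq4: 5
  Seq1 vs Seq5: 2
  Seq2 vs Seq3: 10
  Seq2 vs Seq4: 8
  Seq2 vs Seq5: 8
  Seq3 vs Seq4: 8
  Seq3 vs Seq5: 4
  Seq4 vs Seq5: 5
The largest is 10 mismatches, between Seq2 and Seq3; p = 10/19 = 0.526.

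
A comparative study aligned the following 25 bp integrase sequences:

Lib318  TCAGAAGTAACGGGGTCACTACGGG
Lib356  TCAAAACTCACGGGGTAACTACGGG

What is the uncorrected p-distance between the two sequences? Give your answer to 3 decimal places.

0.160

The sequences differ at positions 4 (G/A), 7 (G/C), 9 (A/C), 17 (C/A).
There are 4 differences over 25 sites, so p = 4/25 = 0.160.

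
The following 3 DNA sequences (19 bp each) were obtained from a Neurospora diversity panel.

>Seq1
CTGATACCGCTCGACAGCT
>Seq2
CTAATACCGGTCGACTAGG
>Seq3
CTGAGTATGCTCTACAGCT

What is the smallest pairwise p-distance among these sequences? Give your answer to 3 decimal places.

Pairwise Hamming distances:
  Seq1 vs Seq2: 6
  Seq1 vs Seq3: 5
  Seq2 vs Seq3: 11
The smallest is 5 mismatches, between Seq1 and Seq3; p = 5/19 = 0.263.

0.263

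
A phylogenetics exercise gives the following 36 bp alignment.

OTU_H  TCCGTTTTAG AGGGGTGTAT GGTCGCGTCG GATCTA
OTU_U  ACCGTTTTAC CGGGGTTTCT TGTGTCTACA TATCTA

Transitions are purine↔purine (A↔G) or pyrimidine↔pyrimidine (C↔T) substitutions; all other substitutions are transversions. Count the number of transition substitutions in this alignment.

The sequences differ at positions 1 (T/A, transversion), 10 (G/C, transversion), 11 (A/C, transversion), 17 (G/T, transversion), 19 (A/C, transversion), 21 (G/T, transversion), 24 (C/G, transversion), 25 (G/T, transversion), 27 (G/T, transversion), 28 (T/A, transversion), 30 (G/A, transition), 31 (G/T, transversion).
Of the 12 differences, 1 transition and 11 transversions, so the answer is 1.

1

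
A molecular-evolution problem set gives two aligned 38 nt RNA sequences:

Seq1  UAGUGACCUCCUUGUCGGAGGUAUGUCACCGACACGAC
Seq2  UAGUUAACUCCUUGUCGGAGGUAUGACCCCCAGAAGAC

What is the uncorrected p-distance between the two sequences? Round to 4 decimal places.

Mismatches occur at site 5 (G→U), site 7 (C→A), site 26 (U→A), site 28 (A→C), site 31 (G→C), site 33 (C→G), site 35 (C→A).
There are 7 differences over 38 sites, so p = 7/38 = 0.1842.

0.1842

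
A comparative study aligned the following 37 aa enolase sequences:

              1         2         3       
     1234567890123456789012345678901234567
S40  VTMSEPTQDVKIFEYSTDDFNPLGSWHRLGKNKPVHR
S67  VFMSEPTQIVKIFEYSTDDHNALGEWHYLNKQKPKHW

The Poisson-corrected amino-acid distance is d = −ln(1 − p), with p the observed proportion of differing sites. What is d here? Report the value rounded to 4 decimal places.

Mismatches occur at site 2 (T/F), site 9 (D/I), site 20 (F/H), site 22 (P/A), site 25 (S/E), site 28 (R/Y), site 30 (G/N), site 32 (N/Q), site 35 (V/K), site 37 (R/W).
p = 10/37 = 0.270270.
d = −ln(1 − 0.270270) = −ln(0.729730) = 0.3151.

0.3151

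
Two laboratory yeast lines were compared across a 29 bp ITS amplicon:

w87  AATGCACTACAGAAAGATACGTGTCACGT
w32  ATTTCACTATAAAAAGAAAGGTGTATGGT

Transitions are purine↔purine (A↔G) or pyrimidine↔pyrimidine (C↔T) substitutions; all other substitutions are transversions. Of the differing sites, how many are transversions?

7

Differing sites — 2:A/T (Tv); 4:G/T (Tv); 10:C/T (Ti); 12:G/A (Ti); 18:T/A (Tv); 20:C/G (Tv); 25:C/A (Tv); 26:A/T (Tv); 27:C/G (Tv).
Of the 9 differences, 2 transitions and 7 transversions, so the answer is 7.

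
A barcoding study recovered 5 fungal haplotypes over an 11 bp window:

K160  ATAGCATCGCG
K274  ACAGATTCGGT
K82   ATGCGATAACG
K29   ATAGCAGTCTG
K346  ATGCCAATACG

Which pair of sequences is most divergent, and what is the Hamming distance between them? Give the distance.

Pairwise Hamming distances:
  K160 vs K274: 5
  K160 vs K82: 5
  K160 vs K29: 4
  K160 vs K346: 5
  K274 vs K82: 9
  K274 vs K29: 8
  K274 vs K346: 10
  K82 vs K29: 7
  K82 vs K346: 3
  K29 vs K346: 5
The largest is 10, between K274 and K346.

10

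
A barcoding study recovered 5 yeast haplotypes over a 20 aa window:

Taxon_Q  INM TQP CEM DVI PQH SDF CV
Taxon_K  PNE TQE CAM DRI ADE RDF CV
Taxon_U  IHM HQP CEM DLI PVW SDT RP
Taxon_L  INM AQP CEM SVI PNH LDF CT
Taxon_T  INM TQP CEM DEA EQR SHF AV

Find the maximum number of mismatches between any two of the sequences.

Pairwise Hamming distances:
  Taxon_Q vs Taxon_K: 9
  Taxon_Q vs Taxon_U: 8
  Taxon_Q vs Taxon_L: 5
  Taxon_Q vs Taxon_T: 6
  Taxon_K vs Taxon_U: 14
  Taxon_K vs Taxon_L: 12
  Taxon_K vs Taxon_T: 12
  Taxon_U vs Taxon_L: 10
  Taxon_U vs Taxon_T: 11
  Taxon_L vs Taxon_T: 11
The largest is 14, between Taxon_K and Taxon_U.

14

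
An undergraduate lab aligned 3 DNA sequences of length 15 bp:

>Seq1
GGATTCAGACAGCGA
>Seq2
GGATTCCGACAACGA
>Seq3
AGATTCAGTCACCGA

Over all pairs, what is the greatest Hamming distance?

4

Pairwise Hamming distances:
  Seq1 vs Seq2: 2
  Seq1 vs Seq3: 3
  Seq2 vs Seq3: 4
The largest is 4, between Seq2 and Seq3.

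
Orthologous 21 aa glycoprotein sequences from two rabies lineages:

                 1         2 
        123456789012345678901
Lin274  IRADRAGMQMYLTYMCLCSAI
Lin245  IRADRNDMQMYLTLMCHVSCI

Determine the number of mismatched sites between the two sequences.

6

Mismatches occur at site 6 (A/N), site 7 (G/D), site 14 (Y/L), site 17 (L/H), site 18 (C/V), site 20 (A/C).
That gives 6 mismatches out of 21 aligned sites, so the Hamming distance is 6.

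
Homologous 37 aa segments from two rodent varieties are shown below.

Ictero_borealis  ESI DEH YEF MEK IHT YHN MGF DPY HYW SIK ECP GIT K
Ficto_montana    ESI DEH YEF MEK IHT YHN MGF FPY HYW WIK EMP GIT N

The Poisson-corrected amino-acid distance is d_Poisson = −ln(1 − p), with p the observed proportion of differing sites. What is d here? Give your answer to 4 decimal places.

Mismatches occur at site 22 (D→F), site 28 (S→W), site 32 (C→M), site 37 (K→N).
p = 4/37 = 0.108108.
d = −ln(1 − 0.108108) = −ln(0.891892) = 0.1144.

0.1144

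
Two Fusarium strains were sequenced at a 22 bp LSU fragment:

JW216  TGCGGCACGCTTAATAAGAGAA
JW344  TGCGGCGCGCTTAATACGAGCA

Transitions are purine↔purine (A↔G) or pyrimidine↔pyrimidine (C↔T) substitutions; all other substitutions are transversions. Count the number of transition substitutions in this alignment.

1

Mismatches occur at site 7 (A→G, transition), site 17 (A→C, transversion), site 21 (A→C, transversion).
Of the 3 differences, 1 transition and 2 transversions, so the answer is 1.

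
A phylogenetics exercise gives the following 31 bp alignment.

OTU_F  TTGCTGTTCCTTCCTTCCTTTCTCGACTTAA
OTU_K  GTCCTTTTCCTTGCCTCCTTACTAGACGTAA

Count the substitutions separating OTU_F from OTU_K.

Differing sites — 1:T/G; 3:G/C; 6:G/T; 13:C/G; 15:T/C; 21:T/A; 24:C/A; 28:T/G.
That gives 8 mismatches out of 31 aligned sites, so the Hamming distance is 8.

8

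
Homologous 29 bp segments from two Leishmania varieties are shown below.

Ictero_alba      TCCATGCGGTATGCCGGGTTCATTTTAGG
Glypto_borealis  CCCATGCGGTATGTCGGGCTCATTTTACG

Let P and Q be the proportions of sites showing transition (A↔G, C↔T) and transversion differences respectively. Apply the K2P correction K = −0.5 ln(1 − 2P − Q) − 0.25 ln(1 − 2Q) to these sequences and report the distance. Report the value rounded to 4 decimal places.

0.1560

Mismatches occur at site 1 (T/C, transition), site 14 (C/T, transition), site 19 (T/C, transition), site 28 (G/C, transversion).
Of the 4 differences, 3 transitions and 1 transversion over 29 sites: P = 3/29 = 0.103448, Q = 1/29 = 0.034483.
d = −0.5·ln(0.758621) − 0.25·ln(0.931034) = −0.5·(-0.276253) − 0.25·(-0.071459) = 0.1560.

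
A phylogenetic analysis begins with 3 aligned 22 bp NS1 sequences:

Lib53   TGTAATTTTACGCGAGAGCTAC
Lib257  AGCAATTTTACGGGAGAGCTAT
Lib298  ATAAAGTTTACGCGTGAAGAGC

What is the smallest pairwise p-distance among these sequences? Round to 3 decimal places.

0.182

Pairwise Hamming distances:
  Lib53 vs Lib257: 4
  Lib53 vs Lib298: 9
  Lib257 vs Lib298: 10
The smallest is 4 mismatches, between Lib53 and Lib257; p = 4/22 = 0.182.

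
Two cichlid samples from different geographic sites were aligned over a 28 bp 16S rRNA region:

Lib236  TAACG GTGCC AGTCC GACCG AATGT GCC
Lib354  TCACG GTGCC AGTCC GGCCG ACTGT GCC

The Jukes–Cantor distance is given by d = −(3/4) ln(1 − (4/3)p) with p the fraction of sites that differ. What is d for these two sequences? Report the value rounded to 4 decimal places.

The sequences differ at positions 2 (A/C), 17 (A/G), 22 (A/C).
p = 3/28 = 0.107143.
d = −0.75 · ln(1 − (4/3)·0.107143) = −0.75 · ln(0.857143) = −0.75 · (-0.154151) = 0.1156.

0.1156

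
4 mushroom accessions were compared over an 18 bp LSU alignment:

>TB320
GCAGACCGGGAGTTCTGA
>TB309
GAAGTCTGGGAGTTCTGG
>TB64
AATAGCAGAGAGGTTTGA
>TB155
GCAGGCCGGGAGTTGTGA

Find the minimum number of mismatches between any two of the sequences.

Pairwise Hamming distances:
  TB320 vs TB309: 4
  TB320 vs TB64: 9
  TB320 vs TB155: 2
  TB309 vs TB64: 9
  TB309 vs TB155: 5
  TB64 vs TB155: 8
The smallest is 2, between TB320 and TB155.

2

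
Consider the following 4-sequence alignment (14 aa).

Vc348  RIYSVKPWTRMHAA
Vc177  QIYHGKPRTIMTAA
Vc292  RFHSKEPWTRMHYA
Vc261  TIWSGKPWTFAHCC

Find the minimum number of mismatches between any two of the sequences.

5

Pairwise Hamming distances:
  Vc348 vs Vc177: 6
  Vc348 vs Vc292: 5
  Vc348 vs Vc261: 7
  Vc177 vs Vc292: 10
  Vc177 vs Vc261: 9
  Vc292 vs Vc261: 9
The smallest is 5, between Vc348 and Vc292.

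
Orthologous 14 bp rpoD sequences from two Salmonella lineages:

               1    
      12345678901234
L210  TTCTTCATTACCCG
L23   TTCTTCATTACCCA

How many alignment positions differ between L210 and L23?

Differing sites — 14:G/A.
That gives 1 mismatch out of 14 aligned sites, so the Hamming distance is 1.

1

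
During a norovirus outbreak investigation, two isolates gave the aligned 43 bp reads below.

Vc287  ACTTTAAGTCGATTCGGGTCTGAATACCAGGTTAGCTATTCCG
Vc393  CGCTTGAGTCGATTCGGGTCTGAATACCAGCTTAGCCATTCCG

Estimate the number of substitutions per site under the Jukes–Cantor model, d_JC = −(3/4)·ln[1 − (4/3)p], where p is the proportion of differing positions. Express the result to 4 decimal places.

0.1544

Differing sites — 1:A/C; 2:C/G; 3:T/C; 6:A/G; 31:G/C; 37:T/C.
p = 6/43 = 0.139535.
d = −0.75 · ln(1 − (4/3)·0.139535) = −0.75 · ln(0.813953) = −0.75 · (-0.205853) = 0.1544.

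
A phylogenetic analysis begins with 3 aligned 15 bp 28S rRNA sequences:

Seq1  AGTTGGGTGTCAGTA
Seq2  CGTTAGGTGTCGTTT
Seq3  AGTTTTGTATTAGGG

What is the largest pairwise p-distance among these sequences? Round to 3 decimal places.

Pairwise Hamming distances:
  Seq1 vs Seq2: 5
  Seq1 vs Seq3: 6
  Seq2 vs Seq3: 9
The largest is 9 mismatches, between Seq2 and Seq3; p = 9/15 = 0.600.

0.600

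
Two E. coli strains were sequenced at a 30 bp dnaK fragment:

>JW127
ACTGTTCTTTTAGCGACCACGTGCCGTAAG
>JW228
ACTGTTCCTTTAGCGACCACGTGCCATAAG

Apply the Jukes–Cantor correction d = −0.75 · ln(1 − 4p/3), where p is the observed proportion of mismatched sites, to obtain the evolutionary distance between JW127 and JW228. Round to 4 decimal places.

0.0698

Mismatches occur at site 8 (T/C), site 26 (G/A).
p = 2/30 = 0.066667.
d = −0.75 · ln(1 − (4/3)·0.066667) = −0.75 · ln(0.911111) = −0.75 · (-0.093091) = 0.0698.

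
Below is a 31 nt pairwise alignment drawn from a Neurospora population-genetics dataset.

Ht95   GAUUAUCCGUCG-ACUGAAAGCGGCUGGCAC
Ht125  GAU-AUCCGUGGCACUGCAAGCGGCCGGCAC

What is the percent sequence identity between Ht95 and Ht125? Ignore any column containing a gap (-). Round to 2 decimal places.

89.66%

Excluding the 2 gap columns leaves 29 comparable sites.
The sequences differ at positions 11 (C/G), 18 (A/C), 26 (U/C).
26 of the 29 comparable sites match, so the percent identity is 26/29 × 100 = 89.66%.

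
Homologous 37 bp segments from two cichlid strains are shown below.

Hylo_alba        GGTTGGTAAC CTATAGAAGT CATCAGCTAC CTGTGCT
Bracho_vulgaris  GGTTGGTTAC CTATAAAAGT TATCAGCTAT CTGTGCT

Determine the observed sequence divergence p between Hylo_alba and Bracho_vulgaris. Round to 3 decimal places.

Differing sites — 8:A/T; 16:G/A; 21:C/T; 30:C/T.
There are 4 differences over 37 sites, so p = 4/37 = 0.108.

0.108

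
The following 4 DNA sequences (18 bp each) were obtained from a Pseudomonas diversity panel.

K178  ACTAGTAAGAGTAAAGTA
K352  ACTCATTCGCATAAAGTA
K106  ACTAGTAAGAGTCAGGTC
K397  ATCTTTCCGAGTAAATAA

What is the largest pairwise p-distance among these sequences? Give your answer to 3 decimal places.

Pairwise Hamming distances:
  K178 vs K352: 6
  K178 vs K106: 3
  K178 vs K397: 8
  K352 vs K106: 9
  K352 vs K397: 9
  K106 vs K397: 11
The largest is 11 mismatches, between K106 and K397; p = 11/18 = 0.611.

0.611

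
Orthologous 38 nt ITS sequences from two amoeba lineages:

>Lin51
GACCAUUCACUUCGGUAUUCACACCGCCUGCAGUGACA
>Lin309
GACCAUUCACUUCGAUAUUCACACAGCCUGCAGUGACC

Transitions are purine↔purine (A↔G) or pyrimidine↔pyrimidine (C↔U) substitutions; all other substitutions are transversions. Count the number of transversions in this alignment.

Differing sites — 15:G/A (Ti); 25:C/A (Tv); 38:A/C (Tv).
Of the 3 differences, 1 transition and 2 transversions, so the answer is 2.

2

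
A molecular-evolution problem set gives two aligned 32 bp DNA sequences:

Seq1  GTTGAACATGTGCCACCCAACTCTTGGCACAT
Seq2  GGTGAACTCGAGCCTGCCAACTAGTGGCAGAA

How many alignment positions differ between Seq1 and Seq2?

Mismatches occur at site 2 (T/G), site 8 (A/T), site 9 (T/C), site 11 (T/A), site 15 (A/T), site 16 (C/G), site 23 (C/A), site 24 (T/G), site 30 (C/G), site 32 (T/A).
That gives 10 mismatches out of 32 aligned sites, so the Hamming distance is 10.

10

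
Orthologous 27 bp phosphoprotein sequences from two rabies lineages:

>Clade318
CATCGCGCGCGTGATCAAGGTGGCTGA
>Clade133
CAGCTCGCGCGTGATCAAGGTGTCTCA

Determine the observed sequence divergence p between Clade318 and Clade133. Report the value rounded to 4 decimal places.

Differing sites — 3:T/G; 5:G/T; 23:G/T; 26:G/C.
There are 4 differences over 27 sites, so p = 4/27 = 0.1481.

0.1481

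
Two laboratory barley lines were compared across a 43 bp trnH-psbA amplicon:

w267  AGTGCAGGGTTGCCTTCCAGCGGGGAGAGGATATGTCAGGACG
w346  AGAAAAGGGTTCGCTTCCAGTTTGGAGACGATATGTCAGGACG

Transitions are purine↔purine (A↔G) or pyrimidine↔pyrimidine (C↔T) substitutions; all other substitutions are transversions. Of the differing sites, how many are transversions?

Differing sites — 3:T/A (Tv); 4:G/A (Ti); 5:C/A (Tv); 12:G/C (Tv); 13:C/G (Tv); 21:C/T (Ti); 22:G/T (Tv); 23:G/T (Tv); 29:G/C (Tv).
Of the 9 differences, 2 transitions and 7 transversions, so the answer is 7.

7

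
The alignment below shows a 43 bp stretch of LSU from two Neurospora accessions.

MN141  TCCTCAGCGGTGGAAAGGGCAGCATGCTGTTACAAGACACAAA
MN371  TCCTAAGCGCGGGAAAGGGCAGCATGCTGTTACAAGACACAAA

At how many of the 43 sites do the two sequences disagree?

3

Mismatches occur at site 5 (C↔A), site 10 (G↔C), site 11 (T↔G).
That gives 3 mismatches out of 43 aligned sites, so the Hamming distance is 3.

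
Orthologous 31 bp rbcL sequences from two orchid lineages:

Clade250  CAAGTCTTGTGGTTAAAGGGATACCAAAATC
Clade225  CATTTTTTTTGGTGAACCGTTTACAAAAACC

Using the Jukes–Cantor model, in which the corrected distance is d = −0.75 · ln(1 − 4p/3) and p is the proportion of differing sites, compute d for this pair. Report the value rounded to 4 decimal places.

0.4806

Mismatches occur at site 3 (A/T), site 4 (G/T), site 6 (C/T), site 9 (G/T), site 14 (T/G), site 17 (A/C), site 18 (G/C), site 20 (G/T), site 21 (A/T), site 25 (C/A), site 30 (T/C).
p = 11/31 = 0.354839.
d = −0.75 · ln(1 − (4/3)·0.354839) = −0.75 · ln(0.526881) = −0.75 · (-0.640781) = 0.4806.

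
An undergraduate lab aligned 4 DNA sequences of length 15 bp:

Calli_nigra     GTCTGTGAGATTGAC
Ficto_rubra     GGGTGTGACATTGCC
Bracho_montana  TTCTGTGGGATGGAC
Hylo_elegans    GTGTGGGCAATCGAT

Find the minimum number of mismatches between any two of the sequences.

3

Pairwise Hamming distances:
  Calli_nigra vs Ficto_rubra: 4
  Calli_nigra vs Bracho_montana: 3
  Calli_nigra vs Hylo_elegans: 6
  Ficto_rubra vs Bracho_montana: 7
  Ficto_rubra vs Hylo_elegans: 7
  Bracho_montana vs Hylo_elegans: 7
The smallest is 3, between Calli_nigra and Bracho_montana.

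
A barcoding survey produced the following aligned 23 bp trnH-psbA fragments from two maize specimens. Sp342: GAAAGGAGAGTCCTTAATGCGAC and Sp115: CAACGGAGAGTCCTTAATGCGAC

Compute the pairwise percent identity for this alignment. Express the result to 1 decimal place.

Mismatches occur at site 1 (G→C), site 4 (A→C).
21 of the 23 sites match, so the percent identity is 21/23 × 100 = 91.3%.

91.3%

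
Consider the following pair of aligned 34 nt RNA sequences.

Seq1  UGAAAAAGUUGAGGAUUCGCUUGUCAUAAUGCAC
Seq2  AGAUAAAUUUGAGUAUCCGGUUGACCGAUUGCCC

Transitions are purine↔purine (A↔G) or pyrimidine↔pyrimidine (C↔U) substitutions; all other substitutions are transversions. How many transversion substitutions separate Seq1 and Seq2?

10

Mismatches occur at site 1 (U↔A, transversion), site 4 (A↔U, transversion), site 8 (G↔U, transversion), site 14 (G↔U, transversion), site 17 (U↔C, transition), site 20 (C↔G, transversion), site 24 (U↔A, transversion), site 26 (A↔C, transversion), site 27 (U↔G, transversion), site 29 (A↔U, transversion), site 33 (A↔C, transversion).
Of the 11 differences, 1 transition and 10 transversions, so the answer is 10.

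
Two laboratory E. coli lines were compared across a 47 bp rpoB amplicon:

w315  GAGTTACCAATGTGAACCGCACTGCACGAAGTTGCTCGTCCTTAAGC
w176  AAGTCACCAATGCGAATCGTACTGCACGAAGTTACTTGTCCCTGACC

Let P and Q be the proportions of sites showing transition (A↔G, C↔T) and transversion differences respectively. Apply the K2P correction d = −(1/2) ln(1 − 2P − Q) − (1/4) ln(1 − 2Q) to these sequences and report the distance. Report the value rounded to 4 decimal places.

Mismatches occur at site 1 (G↔A, transition), site 5 (T↔C, transition), site 13 (T↔C, transition), site 17 (C↔T, transition), site 20 (C↔T, transition), site 34 (G↔A, transition), site 37 (C↔T, transition), site 42 (T↔C, transition), site 44 (A↔G, transition), site 46 (G↔C, transversion).
Of the 10 differences, 9 transitions and 1 transversion over 47 sites: P = 9/47 = 0.191489, Q = 1/47 = 0.021277.
d = −0.5·ln(0.595745) − 0.25·ln(0.957446) = −0.5·(-0.517943) − 0.25·(-0.043486) = 0.2698.

0.2698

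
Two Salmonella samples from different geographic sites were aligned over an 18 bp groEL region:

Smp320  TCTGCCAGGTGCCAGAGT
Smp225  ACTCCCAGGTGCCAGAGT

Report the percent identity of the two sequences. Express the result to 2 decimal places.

88.89%

The sequences differ at positions 1 (T/A), 4 (G/C).
16 of the 18 sites match, so the percent identity is 16/18 × 100 = 88.89%.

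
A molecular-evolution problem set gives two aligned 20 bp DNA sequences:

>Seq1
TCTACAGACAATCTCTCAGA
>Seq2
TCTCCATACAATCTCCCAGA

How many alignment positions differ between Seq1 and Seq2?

Differing sites — 4:A/C; 7:G/T; 16:T/C.
That gives 3 mismatches out of 20 aligned sites, so the Hamming distance is 3.

3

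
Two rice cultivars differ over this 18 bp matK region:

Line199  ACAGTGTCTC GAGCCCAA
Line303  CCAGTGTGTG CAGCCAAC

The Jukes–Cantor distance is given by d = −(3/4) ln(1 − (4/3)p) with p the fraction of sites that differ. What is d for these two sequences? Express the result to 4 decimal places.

0.4408

Differing sites — 1:A/C; 8:C/G; 10:C/G; 11:G/C; 16:C/A; 18:A/C.
p = 6/18 = 0.333333.
d = −0.75 · ln(1 − (4/3)·0.333333) = −0.75 · ln(0.555556) = −0.75 · (-0.587786) = 0.4408.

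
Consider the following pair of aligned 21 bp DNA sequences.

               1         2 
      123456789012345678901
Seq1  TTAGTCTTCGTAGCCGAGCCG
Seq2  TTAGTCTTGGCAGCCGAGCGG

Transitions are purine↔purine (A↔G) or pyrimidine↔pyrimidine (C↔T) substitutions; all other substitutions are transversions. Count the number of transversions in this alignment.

The sequences differ at positions 9 (C/G, transversion), 11 (T/C, transition), 20 (C/G, transversion).
Of the 3 differences, 1 transition and 2 transversions, so the answer is 2.

2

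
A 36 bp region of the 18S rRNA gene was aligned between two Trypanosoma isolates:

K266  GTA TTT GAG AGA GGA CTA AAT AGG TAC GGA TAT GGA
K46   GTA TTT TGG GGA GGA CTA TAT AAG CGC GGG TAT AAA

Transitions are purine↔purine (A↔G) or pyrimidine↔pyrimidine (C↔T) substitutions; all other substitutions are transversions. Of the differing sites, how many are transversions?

2

Differing sites — 7:G/T (Tv); 8:A/G (Ti); 10:A/G (Ti); 19:A/T (Tv); 23:G/A (Ti); 25:T/C (Ti); 26:A/G (Ti); 30:A/G (Ti); 34:G/A (Ti); 35:G/A (Ti).
Of the 10 differences, 8 transitions and 2 transversions, so the answer is 2.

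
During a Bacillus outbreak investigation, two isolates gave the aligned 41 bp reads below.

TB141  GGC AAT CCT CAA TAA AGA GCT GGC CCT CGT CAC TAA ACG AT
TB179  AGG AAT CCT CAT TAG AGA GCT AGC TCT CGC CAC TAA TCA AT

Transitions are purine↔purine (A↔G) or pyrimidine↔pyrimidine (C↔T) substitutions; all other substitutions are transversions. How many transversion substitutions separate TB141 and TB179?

3

Mismatches occur at site 1 (G↔A, transition), site 3 (C↔G, transversion), site 12 (A↔T, transversion), site 15 (A↔G, transition), site 22 (G↔A, transition), site 25 (C↔T, transition), site 30 (T↔C, transition), site 37 (A↔T, transversion), site 39 (G↔A, transition).
Of the 9 differences, 6 transitions and 3 transversions, so the answer is 3.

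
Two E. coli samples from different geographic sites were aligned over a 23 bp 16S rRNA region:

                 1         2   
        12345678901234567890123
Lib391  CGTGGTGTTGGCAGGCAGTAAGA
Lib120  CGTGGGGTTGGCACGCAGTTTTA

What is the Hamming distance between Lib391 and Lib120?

5

Differing sites — 6:T/G; 14:G/C; 20:A/T; 21:A/T; 22:G/T.
That gives 5 mismatches out of 23 aligned sites, so the Hamming distance is 5.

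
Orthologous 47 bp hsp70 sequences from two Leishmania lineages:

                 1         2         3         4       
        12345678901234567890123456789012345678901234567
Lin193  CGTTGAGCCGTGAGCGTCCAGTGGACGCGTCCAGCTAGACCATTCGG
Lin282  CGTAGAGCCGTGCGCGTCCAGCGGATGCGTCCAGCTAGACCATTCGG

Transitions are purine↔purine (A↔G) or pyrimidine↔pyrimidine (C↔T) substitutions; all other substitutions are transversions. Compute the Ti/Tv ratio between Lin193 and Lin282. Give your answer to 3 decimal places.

Differing sites — 4:T/A (Tv); 13:A/C (Tv); 22:T/C (Ti); 26:C/T (Ti).
Of the 4 differences, 2 transitions and 2 transversions, so Ti/Tv = 2/2 = 1.000.

1.000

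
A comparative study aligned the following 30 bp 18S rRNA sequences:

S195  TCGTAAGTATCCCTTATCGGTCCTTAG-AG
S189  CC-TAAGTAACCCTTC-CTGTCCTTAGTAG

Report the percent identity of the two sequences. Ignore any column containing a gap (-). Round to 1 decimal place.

Excluding the 3 gap columns leaves 27 comparable sites.
Mismatches occur at site 1 (T→C), site 10 (T→A), site 16 (A→C), site 19 (G→T).
23 of the 27 comparable sites match, so the percent identity is 23/27 × 100 = 85.2%.

85.2%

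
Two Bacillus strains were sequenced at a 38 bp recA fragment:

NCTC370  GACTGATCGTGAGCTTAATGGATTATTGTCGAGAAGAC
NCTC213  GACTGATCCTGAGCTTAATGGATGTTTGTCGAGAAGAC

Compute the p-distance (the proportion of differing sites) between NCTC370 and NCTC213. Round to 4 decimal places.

0.0789

The sequences differ at positions 9 (G/C), 24 (T/G), 25 (A/T).
There are 3 differences over 38 sites, so p = 3/38 = 0.0789.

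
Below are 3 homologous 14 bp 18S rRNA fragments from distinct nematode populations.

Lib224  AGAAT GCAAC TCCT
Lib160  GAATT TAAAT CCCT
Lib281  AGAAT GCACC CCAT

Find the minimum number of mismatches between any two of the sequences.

3

Pairwise Hamming distances:
  Lib224 vs Lib160: 7
  Lib224 vs Lib281: 3
  Lib160 vs Lib281: 8
The smallest is 3, between Lib224 and Lib281.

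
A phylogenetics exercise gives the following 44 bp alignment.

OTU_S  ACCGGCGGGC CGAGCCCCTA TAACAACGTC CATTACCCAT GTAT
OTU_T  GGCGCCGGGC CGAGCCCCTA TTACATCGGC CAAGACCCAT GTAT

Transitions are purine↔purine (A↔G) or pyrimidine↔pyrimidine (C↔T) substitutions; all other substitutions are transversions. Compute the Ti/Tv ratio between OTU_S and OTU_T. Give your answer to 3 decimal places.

Mismatches occur at site 1 (A↔G, transition), site 2 (C↔G, transversion), site 5 (G↔C, transversion), site 22 (A↔T, transversion), site 26 (A↔T, transversion), site 29 (T↔G, transversion), site 33 (T↔A, transversion), site 34 (T↔G, transversion).
Of the 8 differences, 1 transition and 7 transversions, so Ti/Tv = 1/7 = 0.143.

0.143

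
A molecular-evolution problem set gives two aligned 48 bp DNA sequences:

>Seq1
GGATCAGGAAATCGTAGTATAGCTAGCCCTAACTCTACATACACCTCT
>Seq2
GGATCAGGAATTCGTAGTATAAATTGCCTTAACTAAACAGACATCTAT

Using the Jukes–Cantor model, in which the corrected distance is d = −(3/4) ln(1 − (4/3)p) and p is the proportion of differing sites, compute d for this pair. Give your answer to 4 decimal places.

Mismatches occur at site 11 (A→T), site 22 (G→A), site 23 (C→A), site 25 (A→T), site 29 (C→T), site 35 (C→A), site 36 (T→A), site 40 (T→G), site 44 (C→T), site 47 (C→A).
p = 10/48 = 0.208333.
d = −0.75 · ln(1 − (4/3)·0.208333) = −0.75 · ln(0.722223) = −0.75 · (-0.325421) = 0.2441.

0.2441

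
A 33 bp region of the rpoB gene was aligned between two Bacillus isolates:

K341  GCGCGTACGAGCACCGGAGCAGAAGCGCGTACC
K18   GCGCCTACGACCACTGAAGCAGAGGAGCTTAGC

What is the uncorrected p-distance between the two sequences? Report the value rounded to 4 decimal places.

Differing sites — 5:G/C; 11:G/C; 15:C/T; 17:G/A; 24:A/G; 26:C/A; 29:G/T; 32:C/G.
There are 8 differences over 33 sites, so p = 8/33 = 0.2424.

0.2424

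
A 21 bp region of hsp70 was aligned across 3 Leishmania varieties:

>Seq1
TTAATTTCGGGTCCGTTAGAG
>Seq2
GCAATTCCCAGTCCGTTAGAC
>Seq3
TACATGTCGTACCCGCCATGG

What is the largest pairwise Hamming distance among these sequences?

Pairwise Hamming distances:
  Seq1 vs Seq2: 6
  Seq1 vs Seq3: 10
  Seq2 vs Seq3: 14
The largest is 14, between Seq2 and Seq3.

14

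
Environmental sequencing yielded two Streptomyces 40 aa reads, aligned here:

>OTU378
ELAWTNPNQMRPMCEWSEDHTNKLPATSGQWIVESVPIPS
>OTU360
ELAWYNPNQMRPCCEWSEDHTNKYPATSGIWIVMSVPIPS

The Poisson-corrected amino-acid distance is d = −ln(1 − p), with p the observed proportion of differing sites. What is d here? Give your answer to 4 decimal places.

0.1335

Differing sites — 5:T/Y; 13:M/C; 24:L/Y; 30:Q/I; 34:E/M.
p = 5/40 = 0.125000.
d = −ln(1 − 0.125000) = −ln(0.875000) = 0.1335.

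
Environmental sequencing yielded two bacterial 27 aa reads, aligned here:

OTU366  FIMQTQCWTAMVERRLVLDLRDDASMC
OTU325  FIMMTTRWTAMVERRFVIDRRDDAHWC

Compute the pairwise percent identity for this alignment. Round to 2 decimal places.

Differing sites — 4:Q/M; 6:Q/T; 7:C/R; 16:L/F; 18:L/I; 20:L/R; 25:S/H; 26:M/W.
19 of the 27 sites match, so the percent identity is 19/27 × 100 = 70.37%.

70.37%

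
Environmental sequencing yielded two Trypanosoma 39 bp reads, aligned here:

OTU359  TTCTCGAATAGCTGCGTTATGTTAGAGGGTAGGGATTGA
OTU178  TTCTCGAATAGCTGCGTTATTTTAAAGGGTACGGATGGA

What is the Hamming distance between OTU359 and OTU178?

4

The sequences differ at positions 21 (G/T), 25 (G/A), 32 (G/C), 37 (T/G).
That gives 4 mismatches out of 39 aligned sites, so the Hamming distance is 4.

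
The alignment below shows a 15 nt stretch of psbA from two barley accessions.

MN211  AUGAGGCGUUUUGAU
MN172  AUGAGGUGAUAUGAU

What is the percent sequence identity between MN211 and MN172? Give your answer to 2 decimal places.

80.00%

Mismatches occur at site 7 (C/U), site 9 (U/A), site 11 (U/A).
12 of the 15 sites match, so the percent identity is 12/15 × 100 = 80.00%.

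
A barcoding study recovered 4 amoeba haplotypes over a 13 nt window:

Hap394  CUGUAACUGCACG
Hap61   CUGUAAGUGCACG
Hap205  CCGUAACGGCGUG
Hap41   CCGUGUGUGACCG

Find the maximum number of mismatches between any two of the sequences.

Pairwise Hamming distances:
  Hap394 vs Hap61: 1
  Hap394 vs Hap205: 4
  Hap394 vs Hap41: 6
  Hap61 vs Hap205: 5
  Hap61 vs Hap41: 5
  Hap205 vs Hap41: 7
The largest is 7, between Hap205 and Hap41.

7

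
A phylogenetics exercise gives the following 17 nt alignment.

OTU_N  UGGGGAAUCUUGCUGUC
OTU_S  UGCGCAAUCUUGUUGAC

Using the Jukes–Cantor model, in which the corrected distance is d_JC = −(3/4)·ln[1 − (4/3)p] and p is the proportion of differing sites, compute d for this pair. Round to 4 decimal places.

0.2824

Differing sites — 3:G/C; 5:G/C; 13:C/U; 16:U/A.
p = 4/17 = 0.235294.
d = −0.75 · ln(1 − (4/3)·0.235294) = −0.75 · ln(0.686275) = −0.75 · (-0.376477) = 0.2824.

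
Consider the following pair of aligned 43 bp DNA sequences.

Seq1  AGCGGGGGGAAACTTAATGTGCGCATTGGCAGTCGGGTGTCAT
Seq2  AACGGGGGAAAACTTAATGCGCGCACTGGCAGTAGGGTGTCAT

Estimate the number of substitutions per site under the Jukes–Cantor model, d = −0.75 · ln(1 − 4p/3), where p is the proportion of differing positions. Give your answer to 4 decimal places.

Mismatches occur at site 2 (G↔A), site 9 (G↔A), site 20 (T↔C), site 26 (T↔C), site 34 (C↔A).
p = 5/43 = 0.116279.
d = −0.75 · ln(1 − (4/3)·0.116279) = −0.75 · ln(0.844961) = −0.75 · (-0.168465) = 0.1263.

0.1263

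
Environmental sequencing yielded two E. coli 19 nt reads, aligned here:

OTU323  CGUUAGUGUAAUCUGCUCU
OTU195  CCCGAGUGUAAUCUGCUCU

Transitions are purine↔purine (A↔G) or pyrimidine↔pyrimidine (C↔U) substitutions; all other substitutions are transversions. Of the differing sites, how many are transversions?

Mismatches occur at site 2 (G↔C, transversion), site 3 (U↔C, transition), site 4 (U↔G, transversion).
Of the 3 differences, 1 transition and 2 transversions, so the answer is 2.

2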